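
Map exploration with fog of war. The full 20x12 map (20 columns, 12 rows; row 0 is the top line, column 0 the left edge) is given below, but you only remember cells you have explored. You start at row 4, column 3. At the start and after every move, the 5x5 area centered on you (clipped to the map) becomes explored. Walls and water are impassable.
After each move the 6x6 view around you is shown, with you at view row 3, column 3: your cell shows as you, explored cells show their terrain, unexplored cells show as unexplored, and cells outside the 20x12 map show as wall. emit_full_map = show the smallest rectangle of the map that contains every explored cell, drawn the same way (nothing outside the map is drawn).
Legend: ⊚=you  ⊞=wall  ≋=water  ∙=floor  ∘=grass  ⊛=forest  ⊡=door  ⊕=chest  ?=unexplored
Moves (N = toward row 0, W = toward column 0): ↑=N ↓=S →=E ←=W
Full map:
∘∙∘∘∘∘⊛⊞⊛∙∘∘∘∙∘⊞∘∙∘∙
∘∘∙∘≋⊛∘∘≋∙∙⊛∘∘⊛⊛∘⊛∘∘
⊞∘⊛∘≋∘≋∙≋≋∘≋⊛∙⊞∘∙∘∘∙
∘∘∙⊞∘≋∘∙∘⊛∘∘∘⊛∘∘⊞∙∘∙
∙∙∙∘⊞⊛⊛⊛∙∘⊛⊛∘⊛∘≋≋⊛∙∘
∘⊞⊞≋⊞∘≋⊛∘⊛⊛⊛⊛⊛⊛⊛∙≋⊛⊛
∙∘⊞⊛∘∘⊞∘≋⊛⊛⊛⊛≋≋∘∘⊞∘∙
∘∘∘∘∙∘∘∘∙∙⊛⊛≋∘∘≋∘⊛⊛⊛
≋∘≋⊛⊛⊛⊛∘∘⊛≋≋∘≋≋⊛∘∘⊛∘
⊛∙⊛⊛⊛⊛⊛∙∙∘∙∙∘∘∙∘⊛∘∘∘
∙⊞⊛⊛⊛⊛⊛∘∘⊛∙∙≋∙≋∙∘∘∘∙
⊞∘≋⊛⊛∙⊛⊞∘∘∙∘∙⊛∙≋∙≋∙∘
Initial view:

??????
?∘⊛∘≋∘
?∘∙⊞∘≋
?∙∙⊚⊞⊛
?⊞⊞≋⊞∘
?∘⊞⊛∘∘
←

⊞?????
⊞⊞∘⊛∘≋
⊞∘∘∙⊞∘
⊞∙∙⊚∘⊞
⊞∘⊞⊞≋⊞
⊞∙∘⊞⊛∘

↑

⊞?????
⊞∘∘∙∘≋
⊞⊞∘⊛∘≋
⊞∘∘⊚⊞∘
⊞∙∙∙∘⊞
⊞∘⊞⊞≋⊞

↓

⊞∘∘∙∘≋
⊞⊞∘⊛∘≋
⊞∘∘∙⊞∘
⊞∙∙⊚∘⊞
⊞∘⊞⊞≋⊞
⊞∙∘⊞⊛∘

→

∘∘∙∘≋?
⊞∘⊛∘≋∘
∘∘∙⊞∘≋
∙∙∙⊚⊞⊛
∘⊞⊞≋⊞∘
∙∘⊞⊛∘∘

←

⊞∘∘∙∘≋
⊞⊞∘⊛∘≋
⊞∘∘∙⊞∘
⊞∙∙⊚∘⊞
⊞∘⊞⊞≋⊞
⊞∙∘⊞⊛∘

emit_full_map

∘∘∙∘≋?
⊞∘⊛∘≋∘
∘∘∙⊞∘≋
∙∙⊚∘⊞⊛
∘⊞⊞≋⊞∘
∙∘⊞⊛∘∘

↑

⊞?????
⊞∘∘∙∘≋
⊞⊞∘⊛∘≋
⊞∘∘⊚⊞∘
⊞∙∙∙∘⊞
⊞∘⊞⊞≋⊞

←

⊞⊞????
⊞⊞∘∘∙∘
⊞⊞⊞∘⊛∘
⊞⊞∘⊚∙⊞
⊞⊞∙∙∙∘
⊞⊞∘⊞⊞≋

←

⊞⊞⊞???
⊞⊞⊞∘∘∙
⊞⊞⊞⊞∘⊛
⊞⊞⊞⊚∘∙
⊞⊞⊞∙∙∙
⊞⊞⊞∘⊞⊞

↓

⊞⊞⊞∘∘∙
⊞⊞⊞⊞∘⊛
⊞⊞⊞∘∘∙
⊞⊞⊞⊚∙∙
⊞⊞⊞∘⊞⊞
⊞⊞⊞∙∘⊞

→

⊞⊞∘∘∙∘
⊞⊞⊞∘⊛∘
⊞⊞∘∘∙⊞
⊞⊞∙⊚∙∘
⊞⊞∘⊞⊞≋
⊞⊞∙∘⊞⊛

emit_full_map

∘∘∙∘≋?
⊞∘⊛∘≋∘
∘∘∙⊞∘≋
∙⊚∙∘⊞⊛
∘⊞⊞≋⊞∘
∙∘⊞⊛∘∘

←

⊞⊞⊞∘∘∙
⊞⊞⊞⊞∘⊛
⊞⊞⊞∘∘∙
⊞⊞⊞⊚∙∙
⊞⊞⊞∘⊞⊞
⊞⊞⊞∙∘⊞

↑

⊞⊞⊞???
⊞⊞⊞∘∘∙
⊞⊞⊞⊞∘⊛
⊞⊞⊞⊚∘∙
⊞⊞⊞∙∙∙
⊞⊞⊞∘⊞⊞


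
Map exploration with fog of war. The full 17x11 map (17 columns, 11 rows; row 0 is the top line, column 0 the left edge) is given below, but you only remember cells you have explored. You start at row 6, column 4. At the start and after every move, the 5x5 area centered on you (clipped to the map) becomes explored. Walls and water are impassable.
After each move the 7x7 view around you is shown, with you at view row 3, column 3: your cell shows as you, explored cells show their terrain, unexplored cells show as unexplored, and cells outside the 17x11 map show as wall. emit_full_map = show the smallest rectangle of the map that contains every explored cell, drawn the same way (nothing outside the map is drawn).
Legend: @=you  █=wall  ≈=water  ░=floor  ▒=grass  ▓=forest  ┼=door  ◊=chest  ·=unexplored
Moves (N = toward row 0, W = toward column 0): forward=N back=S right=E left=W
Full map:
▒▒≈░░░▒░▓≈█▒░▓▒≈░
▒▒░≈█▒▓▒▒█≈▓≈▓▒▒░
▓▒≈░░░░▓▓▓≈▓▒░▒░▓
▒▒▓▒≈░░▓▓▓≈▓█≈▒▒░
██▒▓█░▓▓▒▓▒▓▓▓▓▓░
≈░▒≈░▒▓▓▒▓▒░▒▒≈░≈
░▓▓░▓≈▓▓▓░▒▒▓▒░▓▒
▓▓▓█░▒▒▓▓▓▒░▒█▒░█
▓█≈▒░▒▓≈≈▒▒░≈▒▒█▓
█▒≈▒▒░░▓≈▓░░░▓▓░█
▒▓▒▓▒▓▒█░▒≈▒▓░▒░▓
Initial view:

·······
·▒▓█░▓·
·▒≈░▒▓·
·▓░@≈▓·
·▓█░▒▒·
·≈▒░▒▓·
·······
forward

·······
·▓▒≈░░·
·▒▓█░▓·
·▒≈@▒▓·
·▓░▓≈▓·
·▓█░▒▒·
·≈▒░▒▓·

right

·······
▓▒≈░░▓·
▒▓█░▓▓·
▒≈░@▓▓·
▓░▓≈▓▓·
▓█░▒▒▓·
≈▒░▒▓··

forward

·······
·░░░░▓·
▓▒≈░░▓·
▒▓█@▓▓·
▒≈░▒▓▓·
▓░▓≈▓▓·
▓█░▒▒▓·

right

·······
░░░░▓▓·
▒≈░░▓▓·
▓█░@▓▒·
≈░▒▓▓▒·
░▓≈▓▓▓·
█░▒▒▓··

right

·······
░░░▓▓▓·
≈░░▓▓▓·
█░▓@▒▓·
░▒▓▓▒▓·
▓≈▓▓▓░·
░▒▒▓···

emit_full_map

·░░░░▓▓▓
▓▒≈░░▓▓▓
▒▓█░▓@▒▓
▒≈░▒▓▓▒▓
▓░▓≈▓▓▓░
▓█░▒▒▓··
≈▒░▒▓···

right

·······
░░▓▓▓≈·
░░▓▓▓≈·
░▓▓@▓▒·
▒▓▓▒▓▒·
≈▓▓▓░▒·
▒▒▓····

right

·······
░▓▓▓≈▓·
░▓▓▓≈▓·
▓▓▒@▒▓·
▓▓▒▓▒░·
▓▓▓░▒▒·
▒▓·····

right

·······
▓▓▓≈▓▒·
▓▓▓≈▓█·
▓▒▓@▓▓·
▓▒▓▒░▒·
▓▓░▒▒▓·
▓······

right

·······
▓▓≈▓▒░·
▓▓≈▓█≈·
▒▓▒@▓▓·
▒▓▒░▒▒·
▓░▒▒▓▒·
·······

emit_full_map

·░░░░▓▓▓≈▓▒░
▓▒≈░░▓▓▓≈▓█≈
▒▓█░▓▓▒▓▒@▓▓
▒≈░▒▓▓▒▓▒░▒▒
▓░▓≈▓▓▓░▒▒▓▒
▓█░▒▒▓······
≈▒░▒▓·······

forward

·······
·█≈▓≈▓·
▓▓≈▓▒░·
▓▓≈@█≈·
▒▓▒▓▓▓·
▒▓▒░▒▒·
▓░▒▒▓▒·

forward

███████
·≈█▒░▓·
·█≈▓≈▓·
▓▓≈@▒░·
▓▓≈▓█≈·
▒▓▒▓▓▓·
▒▓▒░▒▒·

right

███████
≈█▒░▓▒·
█≈▓≈▓▒·
▓≈▓@░▒·
▓≈▓█≈▒·
▓▒▓▓▓▓·
▓▒░▒▒··

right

███████
█▒░▓▒≈·
≈▓≈▓▒▒·
≈▓▒@▒░·
≈▓█≈▒▒·
▒▓▓▓▓▓·
▒░▒▒···

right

███████
▒░▓▒≈░█
▓≈▓▒▒░█
▓▒░@░▓█
▓█≈▒▒░█
▓▓▓▓▓░█
░▒▒···█

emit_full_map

·······≈█▒░▓▒≈░
·······█≈▓≈▓▒▒░
·░░░░▓▓▓≈▓▒░@░▓
▓▒≈░░▓▓▓≈▓█≈▒▒░
▒▓█░▓▓▒▓▒▓▓▓▓▓░
▒≈░▒▓▓▒▓▒░▒▒···
▓░▓≈▓▓▓░▒▒▓▒···
▓█░▒▒▓·········
≈▒░▒▓··········


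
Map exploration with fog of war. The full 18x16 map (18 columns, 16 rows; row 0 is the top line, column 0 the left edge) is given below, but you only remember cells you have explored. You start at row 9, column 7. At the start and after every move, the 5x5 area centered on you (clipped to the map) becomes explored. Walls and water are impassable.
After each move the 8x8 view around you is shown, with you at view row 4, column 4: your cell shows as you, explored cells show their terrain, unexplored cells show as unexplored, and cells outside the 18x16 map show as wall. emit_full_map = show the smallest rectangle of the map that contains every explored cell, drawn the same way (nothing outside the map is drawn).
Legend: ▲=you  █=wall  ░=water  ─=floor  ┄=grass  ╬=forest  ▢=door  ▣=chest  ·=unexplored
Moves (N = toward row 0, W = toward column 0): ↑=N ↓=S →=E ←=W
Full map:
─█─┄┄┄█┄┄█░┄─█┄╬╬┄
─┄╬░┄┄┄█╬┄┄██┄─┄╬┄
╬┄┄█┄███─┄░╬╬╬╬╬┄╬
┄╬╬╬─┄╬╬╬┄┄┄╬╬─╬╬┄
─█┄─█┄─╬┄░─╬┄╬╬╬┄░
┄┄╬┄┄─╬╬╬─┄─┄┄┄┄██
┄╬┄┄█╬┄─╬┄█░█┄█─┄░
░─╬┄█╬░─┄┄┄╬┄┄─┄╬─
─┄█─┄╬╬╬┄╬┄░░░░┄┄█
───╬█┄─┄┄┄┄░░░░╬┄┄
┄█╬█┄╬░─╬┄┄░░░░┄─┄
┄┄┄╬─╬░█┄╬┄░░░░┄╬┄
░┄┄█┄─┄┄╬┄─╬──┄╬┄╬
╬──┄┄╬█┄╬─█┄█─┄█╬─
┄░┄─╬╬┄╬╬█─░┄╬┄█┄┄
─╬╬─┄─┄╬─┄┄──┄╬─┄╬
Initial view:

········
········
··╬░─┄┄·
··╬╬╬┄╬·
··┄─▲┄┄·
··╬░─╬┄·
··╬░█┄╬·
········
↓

········
··╬░─┄┄·
··╬╬╬┄╬·
··┄─┄┄┄·
··╬░▲╬┄·
··╬░█┄╬·
··─┄┄╬┄·
········

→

········
·╬░─┄┄··
·╬╬╬┄╬┄·
·┄─┄┄┄┄·
·╬░─▲┄┄·
·╬░█┄╬┄·
·─┄┄╬┄─·
········

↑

········
········
·╬░─┄┄┄·
·╬╬╬┄╬┄·
·┄─┄▲┄┄·
·╬░─╬┄┄·
·╬░█┄╬┄·
·─┄┄╬┄─·

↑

········
········
··┄─╬┄█·
·╬░─┄┄┄·
·╬╬╬▲╬┄·
·┄─┄┄┄┄·
·╬░─╬┄┄·
·╬░█┄╬┄·

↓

········
··┄─╬┄█·
·╬░─┄┄┄·
·╬╬╬┄╬┄·
·┄─┄▲┄┄·
·╬░─╬┄┄·
·╬░█┄╬┄·
·─┄┄╬┄─·

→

········
·┄─╬┄█··
╬░─┄┄┄╬·
╬╬╬┄╬┄░·
┄─┄┄▲┄░·
╬░─╬┄┄░·
╬░█┄╬┄░·
─┄┄╬┄─··

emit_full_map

·┄─╬┄█·
╬░─┄┄┄╬
╬╬╬┄╬┄░
┄─┄┄▲┄░
╬░─╬┄┄░
╬░█┄╬┄░
─┄┄╬┄─·

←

········
··┄─╬┄█·
·╬░─┄┄┄╬
·╬╬╬┄╬┄░
·┄─┄▲┄┄░
·╬░─╬┄┄░
·╬░█┄╬┄░
·─┄┄╬┄─·

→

········
·┄─╬┄█··
╬░─┄┄┄╬·
╬╬╬┄╬┄░·
┄─┄┄▲┄░·
╬░─╬┄┄░·
╬░█┄╬┄░·
─┄┄╬┄─··

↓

·┄─╬┄█··
╬░─┄┄┄╬·
╬╬╬┄╬┄░·
┄─┄┄┄┄░·
╬░─╬▲┄░·
╬░█┄╬┄░·
─┄┄╬┄─╬·
········

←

··┄─╬┄█·
·╬░─┄┄┄╬
·╬╬╬┄╬┄░
·┄─┄┄┄┄░
·╬░─▲┄┄░
·╬░█┄╬┄░
·─┄┄╬┄─╬
········

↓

·╬░─┄┄┄╬
·╬╬╬┄╬┄░
·┄─┄┄┄┄░
·╬░─╬┄┄░
·╬░█▲╬┄░
·─┄┄╬┄─╬
··█┄╬─█·
········

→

╬░─┄┄┄╬·
╬╬╬┄╬┄░·
┄─┄┄┄┄░·
╬░─╬┄┄░·
╬░█┄▲┄░·
─┄┄╬┄─╬·
·█┄╬─█┄·
········

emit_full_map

·┄─╬┄█·
╬░─┄┄┄╬
╬╬╬┄╬┄░
┄─┄┄┄┄░
╬░─╬┄┄░
╬░█┄▲┄░
─┄┄╬┄─╬
·█┄╬─█┄

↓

╬╬╬┄╬┄░·
┄─┄┄┄┄░·
╬░─╬┄┄░·
╬░█┄╬┄░·
─┄┄╬▲─╬·
·█┄╬─█┄·
··╬╬█─░·
········

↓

┄─┄┄┄┄░·
╬░─╬┄┄░·
╬░█┄╬┄░·
─┄┄╬┄─╬·
·█┄╬▲█┄·
··╬╬█─░·
··╬─┄┄─·
████████

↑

╬╬╬┄╬┄░·
┄─┄┄┄┄░·
╬░─╬┄┄░·
╬░█┄╬┄░·
─┄┄╬▲─╬·
·█┄╬─█┄·
··╬╬█─░·
··╬─┄┄─·

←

·╬╬╬┄╬┄░
·┄─┄┄┄┄░
·╬░─╬┄┄░
·╬░█┄╬┄░
·─┄┄▲┄─╬
··█┄╬─█┄
··┄╬╬█─░
···╬─┄┄─

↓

·┄─┄┄┄┄░
·╬░─╬┄┄░
·╬░█┄╬┄░
·─┄┄╬┄─╬
··█┄▲─█┄
··┄╬╬█─░
··┄╬─┄┄─
████████

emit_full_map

·┄─╬┄█·
╬░─┄┄┄╬
╬╬╬┄╬┄░
┄─┄┄┄┄░
╬░─╬┄┄░
╬░█┄╬┄░
─┄┄╬┄─╬
·█┄▲─█┄
·┄╬╬█─░
·┄╬─┄┄─


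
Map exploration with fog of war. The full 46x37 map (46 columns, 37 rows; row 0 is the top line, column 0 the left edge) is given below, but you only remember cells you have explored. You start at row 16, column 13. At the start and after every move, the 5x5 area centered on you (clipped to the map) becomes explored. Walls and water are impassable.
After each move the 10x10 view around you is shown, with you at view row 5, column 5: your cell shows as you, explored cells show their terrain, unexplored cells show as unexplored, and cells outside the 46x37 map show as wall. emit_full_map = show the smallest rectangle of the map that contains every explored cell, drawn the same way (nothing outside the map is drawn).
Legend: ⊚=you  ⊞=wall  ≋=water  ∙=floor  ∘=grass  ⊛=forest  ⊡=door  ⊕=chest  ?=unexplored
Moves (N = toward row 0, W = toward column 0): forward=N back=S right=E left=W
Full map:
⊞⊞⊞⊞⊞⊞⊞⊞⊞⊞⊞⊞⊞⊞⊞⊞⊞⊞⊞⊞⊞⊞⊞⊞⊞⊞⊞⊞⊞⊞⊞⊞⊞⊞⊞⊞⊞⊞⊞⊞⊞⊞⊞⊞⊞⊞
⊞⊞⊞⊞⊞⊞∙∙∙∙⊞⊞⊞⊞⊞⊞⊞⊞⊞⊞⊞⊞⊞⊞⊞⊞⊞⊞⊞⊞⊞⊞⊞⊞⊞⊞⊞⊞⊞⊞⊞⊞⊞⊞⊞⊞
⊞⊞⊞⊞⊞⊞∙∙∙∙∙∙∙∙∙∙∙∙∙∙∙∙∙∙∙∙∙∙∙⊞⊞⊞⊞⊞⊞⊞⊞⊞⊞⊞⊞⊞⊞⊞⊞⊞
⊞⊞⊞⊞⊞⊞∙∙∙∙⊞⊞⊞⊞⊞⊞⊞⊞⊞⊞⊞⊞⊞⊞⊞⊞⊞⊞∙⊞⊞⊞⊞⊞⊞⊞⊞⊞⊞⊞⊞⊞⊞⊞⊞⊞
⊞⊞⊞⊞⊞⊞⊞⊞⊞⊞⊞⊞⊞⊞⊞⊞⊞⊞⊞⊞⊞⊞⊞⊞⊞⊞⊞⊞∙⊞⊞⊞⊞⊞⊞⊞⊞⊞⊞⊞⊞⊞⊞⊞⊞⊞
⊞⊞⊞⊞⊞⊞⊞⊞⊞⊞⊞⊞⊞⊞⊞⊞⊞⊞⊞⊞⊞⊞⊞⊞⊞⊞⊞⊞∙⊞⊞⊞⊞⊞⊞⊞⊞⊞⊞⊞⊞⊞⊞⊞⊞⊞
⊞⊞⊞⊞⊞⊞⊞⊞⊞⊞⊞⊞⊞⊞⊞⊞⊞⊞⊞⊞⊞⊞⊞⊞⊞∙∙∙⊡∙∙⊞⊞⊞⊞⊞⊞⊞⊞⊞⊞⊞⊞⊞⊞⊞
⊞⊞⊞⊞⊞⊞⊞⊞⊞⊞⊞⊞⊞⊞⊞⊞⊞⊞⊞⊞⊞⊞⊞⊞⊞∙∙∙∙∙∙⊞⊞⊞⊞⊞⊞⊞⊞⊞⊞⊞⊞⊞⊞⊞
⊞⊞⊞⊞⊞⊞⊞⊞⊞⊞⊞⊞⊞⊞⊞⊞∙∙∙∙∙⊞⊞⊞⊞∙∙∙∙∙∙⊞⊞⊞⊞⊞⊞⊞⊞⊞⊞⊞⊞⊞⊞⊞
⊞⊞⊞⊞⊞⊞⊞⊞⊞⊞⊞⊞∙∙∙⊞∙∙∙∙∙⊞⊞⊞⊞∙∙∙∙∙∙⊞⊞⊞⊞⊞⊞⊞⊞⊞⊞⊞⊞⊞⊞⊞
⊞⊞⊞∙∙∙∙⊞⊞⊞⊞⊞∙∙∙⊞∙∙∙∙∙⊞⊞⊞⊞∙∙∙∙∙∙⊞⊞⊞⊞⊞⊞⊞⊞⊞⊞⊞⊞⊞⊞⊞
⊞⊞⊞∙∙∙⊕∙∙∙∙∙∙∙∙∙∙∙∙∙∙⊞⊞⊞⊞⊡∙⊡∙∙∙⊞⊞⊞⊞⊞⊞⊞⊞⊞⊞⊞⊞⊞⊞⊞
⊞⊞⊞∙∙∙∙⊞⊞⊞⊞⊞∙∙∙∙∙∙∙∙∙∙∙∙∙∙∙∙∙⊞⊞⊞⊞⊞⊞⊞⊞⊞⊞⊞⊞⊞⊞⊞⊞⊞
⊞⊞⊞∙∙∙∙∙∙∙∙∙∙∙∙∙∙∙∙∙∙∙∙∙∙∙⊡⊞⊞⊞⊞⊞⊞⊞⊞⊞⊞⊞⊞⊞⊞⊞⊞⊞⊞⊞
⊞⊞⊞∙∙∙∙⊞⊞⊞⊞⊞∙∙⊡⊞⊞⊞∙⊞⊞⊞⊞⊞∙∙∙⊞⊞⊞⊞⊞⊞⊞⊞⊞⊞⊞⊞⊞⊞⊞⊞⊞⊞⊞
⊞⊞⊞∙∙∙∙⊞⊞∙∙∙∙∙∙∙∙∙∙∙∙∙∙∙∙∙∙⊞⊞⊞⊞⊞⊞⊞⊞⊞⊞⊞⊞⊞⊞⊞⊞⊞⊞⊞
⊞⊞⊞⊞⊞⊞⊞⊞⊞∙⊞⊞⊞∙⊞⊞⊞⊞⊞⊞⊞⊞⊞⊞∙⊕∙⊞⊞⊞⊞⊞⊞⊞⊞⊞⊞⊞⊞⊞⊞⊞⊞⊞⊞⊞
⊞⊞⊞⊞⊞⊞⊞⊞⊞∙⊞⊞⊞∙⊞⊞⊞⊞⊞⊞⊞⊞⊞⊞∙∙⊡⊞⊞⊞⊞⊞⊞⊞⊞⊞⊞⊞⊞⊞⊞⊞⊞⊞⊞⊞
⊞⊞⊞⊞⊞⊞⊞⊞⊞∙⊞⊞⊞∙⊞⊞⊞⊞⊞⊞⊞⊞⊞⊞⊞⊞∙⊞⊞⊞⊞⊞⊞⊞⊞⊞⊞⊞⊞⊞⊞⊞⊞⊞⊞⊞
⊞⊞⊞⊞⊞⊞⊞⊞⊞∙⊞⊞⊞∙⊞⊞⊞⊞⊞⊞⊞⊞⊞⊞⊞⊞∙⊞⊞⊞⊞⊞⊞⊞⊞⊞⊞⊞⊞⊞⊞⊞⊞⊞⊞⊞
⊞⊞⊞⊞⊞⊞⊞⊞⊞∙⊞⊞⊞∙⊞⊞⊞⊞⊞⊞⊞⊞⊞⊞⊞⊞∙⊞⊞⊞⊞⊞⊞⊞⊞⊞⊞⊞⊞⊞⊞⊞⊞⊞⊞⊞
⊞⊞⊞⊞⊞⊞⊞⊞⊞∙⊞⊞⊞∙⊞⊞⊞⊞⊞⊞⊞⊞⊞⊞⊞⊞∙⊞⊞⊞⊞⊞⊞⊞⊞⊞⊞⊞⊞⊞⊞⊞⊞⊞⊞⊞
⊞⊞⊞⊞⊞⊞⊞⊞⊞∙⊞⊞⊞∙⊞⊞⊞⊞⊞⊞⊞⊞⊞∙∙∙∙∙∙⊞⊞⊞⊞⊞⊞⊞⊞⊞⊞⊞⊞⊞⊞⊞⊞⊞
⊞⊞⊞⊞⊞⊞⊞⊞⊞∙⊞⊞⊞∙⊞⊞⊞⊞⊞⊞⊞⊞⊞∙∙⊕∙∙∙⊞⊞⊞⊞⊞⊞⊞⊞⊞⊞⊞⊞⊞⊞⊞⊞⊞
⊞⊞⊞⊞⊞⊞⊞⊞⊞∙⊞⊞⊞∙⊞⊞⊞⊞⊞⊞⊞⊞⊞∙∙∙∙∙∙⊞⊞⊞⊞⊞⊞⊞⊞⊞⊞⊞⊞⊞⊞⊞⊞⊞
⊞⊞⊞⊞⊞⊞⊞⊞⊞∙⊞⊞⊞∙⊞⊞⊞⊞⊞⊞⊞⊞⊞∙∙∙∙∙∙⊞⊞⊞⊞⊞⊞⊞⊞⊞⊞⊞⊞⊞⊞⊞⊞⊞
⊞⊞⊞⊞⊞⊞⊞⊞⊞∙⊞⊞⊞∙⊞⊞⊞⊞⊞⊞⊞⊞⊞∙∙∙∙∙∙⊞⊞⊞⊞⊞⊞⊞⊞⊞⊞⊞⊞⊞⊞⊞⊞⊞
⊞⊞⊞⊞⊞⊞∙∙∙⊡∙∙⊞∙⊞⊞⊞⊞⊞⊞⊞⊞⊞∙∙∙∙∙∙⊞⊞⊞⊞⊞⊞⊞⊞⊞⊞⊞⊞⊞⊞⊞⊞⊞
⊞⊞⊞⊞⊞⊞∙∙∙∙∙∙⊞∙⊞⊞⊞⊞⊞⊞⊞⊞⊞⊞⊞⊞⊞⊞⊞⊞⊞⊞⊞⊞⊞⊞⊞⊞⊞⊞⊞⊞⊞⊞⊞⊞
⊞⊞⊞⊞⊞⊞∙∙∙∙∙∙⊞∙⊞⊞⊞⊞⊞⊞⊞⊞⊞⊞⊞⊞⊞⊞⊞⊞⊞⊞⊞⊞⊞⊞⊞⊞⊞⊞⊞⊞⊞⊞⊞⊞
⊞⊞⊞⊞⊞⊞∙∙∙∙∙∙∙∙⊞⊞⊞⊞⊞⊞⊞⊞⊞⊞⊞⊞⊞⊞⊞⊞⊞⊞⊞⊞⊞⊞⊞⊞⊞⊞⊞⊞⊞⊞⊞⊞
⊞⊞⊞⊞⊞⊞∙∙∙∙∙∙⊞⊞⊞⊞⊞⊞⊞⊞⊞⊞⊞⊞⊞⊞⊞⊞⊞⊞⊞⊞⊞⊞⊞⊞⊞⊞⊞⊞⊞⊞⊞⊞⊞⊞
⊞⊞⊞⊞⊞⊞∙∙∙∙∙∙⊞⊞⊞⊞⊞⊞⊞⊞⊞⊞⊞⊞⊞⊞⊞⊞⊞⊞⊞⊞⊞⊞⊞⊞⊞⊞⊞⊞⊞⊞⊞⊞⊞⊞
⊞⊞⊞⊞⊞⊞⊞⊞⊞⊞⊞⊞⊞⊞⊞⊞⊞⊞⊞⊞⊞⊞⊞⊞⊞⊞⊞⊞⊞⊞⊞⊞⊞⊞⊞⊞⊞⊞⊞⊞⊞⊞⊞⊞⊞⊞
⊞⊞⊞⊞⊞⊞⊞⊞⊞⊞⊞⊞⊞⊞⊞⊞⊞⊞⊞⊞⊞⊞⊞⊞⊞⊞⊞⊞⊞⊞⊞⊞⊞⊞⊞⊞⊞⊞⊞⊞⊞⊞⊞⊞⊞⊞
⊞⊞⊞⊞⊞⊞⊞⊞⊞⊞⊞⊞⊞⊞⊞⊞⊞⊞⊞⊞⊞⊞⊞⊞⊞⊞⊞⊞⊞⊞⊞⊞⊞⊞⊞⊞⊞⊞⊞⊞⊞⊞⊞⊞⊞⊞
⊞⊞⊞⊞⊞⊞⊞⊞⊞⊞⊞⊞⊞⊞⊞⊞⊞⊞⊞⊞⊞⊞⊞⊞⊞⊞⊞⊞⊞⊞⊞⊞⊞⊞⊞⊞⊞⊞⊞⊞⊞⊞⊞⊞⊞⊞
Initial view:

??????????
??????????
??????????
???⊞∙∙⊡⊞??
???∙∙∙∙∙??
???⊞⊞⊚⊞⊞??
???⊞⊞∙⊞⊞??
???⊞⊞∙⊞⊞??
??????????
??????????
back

??????????
??????????
???⊞∙∙⊡⊞??
???∙∙∙∙∙??
???⊞⊞∙⊞⊞??
???⊞⊞⊚⊞⊞??
???⊞⊞∙⊞⊞??
???⊞⊞∙⊞⊞??
??????????
??????????

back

??????????
???⊞∙∙⊡⊞??
???∙∙∙∙∙??
???⊞⊞∙⊞⊞??
???⊞⊞∙⊞⊞??
???⊞⊞⊚⊞⊞??
???⊞⊞∙⊞⊞??
???⊞⊞∙⊞⊞??
??????????
??????????

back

???⊞∙∙⊡⊞??
???∙∙∙∙∙??
???⊞⊞∙⊞⊞??
???⊞⊞∙⊞⊞??
???⊞⊞∙⊞⊞??
???⊞⊞⊚⊞⊞??
???⊞⊞∙⊞⊞??
???⊞⊞∙⊞⊞??
??????????
??????????

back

???∙∙∙∙∙??
???⊞⊞∙⊞⊞??
???⊞⊞∙⊞⊞??
???⊞⊞∙⊞⊞??
???⊞⊞∙⊞⊞??
???⊞⊞⊚⊞⊞??
???⊞⊞∙⊞⊞??
???⊞⊞∙⊞⊞??
??????????
??????????

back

???⊞⊞∙⊞⊞??
???⊞⊞∙⊞⊞??
???⊞⊞∙⊞⊞??
???⊞⊞∙⊞⊞??
???⊞⊞∙⊞⊞??
???⊞⊞⊚⊞⊞??
???⊞⊞∙⊞⊞??
???⊞⊞∙⊞⊞??
??????????
??????????

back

???⊞⊞∙⊞⊞??
???⊞⊞∙⊞⊞??
???⊞⊞∙⊞⊞??
???⊞⊞∙⊞⊞??
???⊞⊞∙⊞⊞??
???⊞⊞⊚⊞⊞??
???⊞⊞∙⊞⊞??
???⊞⊞∙⊞⊞??
??????????
??????????


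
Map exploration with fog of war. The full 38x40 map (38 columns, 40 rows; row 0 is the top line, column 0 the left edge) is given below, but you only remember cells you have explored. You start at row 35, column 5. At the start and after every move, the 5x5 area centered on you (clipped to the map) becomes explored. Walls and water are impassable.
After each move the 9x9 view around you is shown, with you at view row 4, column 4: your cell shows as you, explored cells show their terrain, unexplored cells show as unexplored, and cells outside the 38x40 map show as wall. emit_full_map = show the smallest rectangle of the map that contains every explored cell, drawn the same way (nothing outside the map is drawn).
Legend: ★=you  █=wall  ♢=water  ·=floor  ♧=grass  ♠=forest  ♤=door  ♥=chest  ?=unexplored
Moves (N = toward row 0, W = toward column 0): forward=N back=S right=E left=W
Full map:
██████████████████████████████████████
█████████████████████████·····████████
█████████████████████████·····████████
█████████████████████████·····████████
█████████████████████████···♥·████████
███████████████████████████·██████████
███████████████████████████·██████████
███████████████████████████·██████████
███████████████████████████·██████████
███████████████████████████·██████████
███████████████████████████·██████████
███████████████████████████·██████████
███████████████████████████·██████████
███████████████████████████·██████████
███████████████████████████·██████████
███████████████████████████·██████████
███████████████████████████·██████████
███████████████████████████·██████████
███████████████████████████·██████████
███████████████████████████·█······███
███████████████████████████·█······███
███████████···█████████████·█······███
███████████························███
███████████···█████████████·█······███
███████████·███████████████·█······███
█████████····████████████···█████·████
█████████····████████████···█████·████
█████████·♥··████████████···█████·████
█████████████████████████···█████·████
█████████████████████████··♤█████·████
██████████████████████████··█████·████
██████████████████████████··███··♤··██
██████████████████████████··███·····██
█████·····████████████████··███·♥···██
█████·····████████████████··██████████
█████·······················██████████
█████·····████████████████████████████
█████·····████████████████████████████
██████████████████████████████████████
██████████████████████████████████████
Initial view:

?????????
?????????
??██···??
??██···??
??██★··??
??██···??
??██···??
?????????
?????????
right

?????????
?????????
?██····??
?██····??
?██·★··??
?██····??
?██····??
?????????
?????????

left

?????????
?????????
??██····?
??██····?
??██★···?
??██····?
??██····?
?????????
?????????

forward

?????????
?????????
??█████??
??██····?
??██★···?
??██····?
??██····?
??██····?
?????????

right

?????????
?????????
?██████??
?██····??
?██·★··??
?██····??
?██····??
?██····??
?????????

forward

?????????
?????????
??█████??
?██████??
?██·★··??
?██····??
?██····??
?██····??
?██····??

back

?????????
??█████??
?██████??
?██····??
?██·★··??
?██····??
?██····??
?██····??
?????????

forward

?????????
?????????
??█████??
?██████??
?██·★··??
?██····??
?██····??
?██····??
?██····??

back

?????????
??█████??
?██████??
?██····??
?██·★··??
?██····??
?██····??
?██····??
?????????

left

?????????
???█████?
??██████?
??██····?
??██★···?
??██····?
??██····?
??██····?
?????????

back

???█████?
??██████?
??██····?
??██····?
??██★···?
??██····?
??██····?
?????????
?????????

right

??█████??
?██████??
?██····??
?██····??
?██·★··??
?██····??
?██····??
?????????
?????????

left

???█████?
??██████?
??██····?
??██····?
??██★···?
??██····?
??██····?
?????????
?????????

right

??█████??
?██████??
?██····??
?██····??
?██·★··??
?██····??
?██····??
?????????
?????????

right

?█████???
██████???
██·····??
██·····??
██··★··??
██·····??
██·····??
?????????
?????????

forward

?????????
?█████???
███████??
██·····??
██··★··??
██·····??
██·····??
██·····??
?????????

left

?????????
??█████??
?███████?
?██·····?
?██·★···?
?██·····?
?██·····?
?██·····?
?????????

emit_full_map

?█████?
███████
██·····
██·★···
██·····
██·····
██·····

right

?????????
?█████???
███████??
██·····??
██··★··??
██·····??
██·····??
██·····??
?????????

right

?????????
█████????
███████??
█·····█??
█···★·█??
█······??
█·····█??
█·····???
?????????

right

?????????
████?????
███████??
·····██??
····★██??
·······??
·····██??
·····????
?????????

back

████?????
███████??
·····██??
·····██??
····★··??
·····██??
·····██??
?????????
?????????

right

███??????
██████???
····███??
····███??
····★··??
····███??
····███??
?????????
?????????

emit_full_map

?█████????
█████████?
██·····███
██·····███
██·····★··
██·····███
██·····███

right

██???????
█████????
···████??
···████??
····★··??
···████??
···████??
?????????
?????????

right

█????????
████?????
··█████??
··█████??
····★··??
··█████??
··█████??
?????????
?????????

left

██???????
█████????
···█████?
···█████?
····★···?
···█████?
···█████?
?????????
?????????

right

█????????
████?????
··█████??
··█████??
····★··??
··█████??
··█████??
?????????
?????????

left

██???????
█████????
···█████?
···█████?
····★···?
···█████?
···█████?
?????????
?????????


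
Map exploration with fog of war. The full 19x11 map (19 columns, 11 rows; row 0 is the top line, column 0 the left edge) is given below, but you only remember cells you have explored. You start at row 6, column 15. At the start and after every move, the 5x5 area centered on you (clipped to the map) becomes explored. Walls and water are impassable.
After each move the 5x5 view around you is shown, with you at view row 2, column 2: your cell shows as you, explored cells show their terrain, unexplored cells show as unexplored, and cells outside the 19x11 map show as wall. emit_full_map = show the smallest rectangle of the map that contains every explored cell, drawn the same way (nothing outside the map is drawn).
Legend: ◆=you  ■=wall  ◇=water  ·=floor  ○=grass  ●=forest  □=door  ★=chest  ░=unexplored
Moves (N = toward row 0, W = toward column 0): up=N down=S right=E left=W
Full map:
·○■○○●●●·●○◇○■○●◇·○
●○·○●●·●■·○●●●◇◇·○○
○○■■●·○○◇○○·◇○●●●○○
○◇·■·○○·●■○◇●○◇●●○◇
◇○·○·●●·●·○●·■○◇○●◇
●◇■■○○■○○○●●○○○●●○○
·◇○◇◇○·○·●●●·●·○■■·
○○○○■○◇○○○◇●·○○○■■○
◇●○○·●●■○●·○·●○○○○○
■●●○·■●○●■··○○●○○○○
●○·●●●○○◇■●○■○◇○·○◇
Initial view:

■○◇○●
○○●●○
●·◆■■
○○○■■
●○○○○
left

·■○◇○
○○○●●
·●◆○■
·○○○■
·●○○○

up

●○◇●●
·■○◇○
○○◆●●
·●·○■
·○○○■

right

○◇●●○
■○◇○●
○○◆●○
●·○■■
○○○■■

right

◇●●○◇
○◇○●◇
○●◆○○
·○■■·
○○■■○

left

○◇●●○
■○◇○●
○○◆●○
●·○■■
○○○■■

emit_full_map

●○◇●●○◇
·■○◇○●◇
○○○◆●○○
·●·○■■·
·○○○■■○
·●○○○○░

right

◇●●○◇
○◇○●◇
○●◆○○
·○■■·
○○■■○

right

●●○◇■
◇○●◇■
●●◆○■
○■■·■
○■■○■


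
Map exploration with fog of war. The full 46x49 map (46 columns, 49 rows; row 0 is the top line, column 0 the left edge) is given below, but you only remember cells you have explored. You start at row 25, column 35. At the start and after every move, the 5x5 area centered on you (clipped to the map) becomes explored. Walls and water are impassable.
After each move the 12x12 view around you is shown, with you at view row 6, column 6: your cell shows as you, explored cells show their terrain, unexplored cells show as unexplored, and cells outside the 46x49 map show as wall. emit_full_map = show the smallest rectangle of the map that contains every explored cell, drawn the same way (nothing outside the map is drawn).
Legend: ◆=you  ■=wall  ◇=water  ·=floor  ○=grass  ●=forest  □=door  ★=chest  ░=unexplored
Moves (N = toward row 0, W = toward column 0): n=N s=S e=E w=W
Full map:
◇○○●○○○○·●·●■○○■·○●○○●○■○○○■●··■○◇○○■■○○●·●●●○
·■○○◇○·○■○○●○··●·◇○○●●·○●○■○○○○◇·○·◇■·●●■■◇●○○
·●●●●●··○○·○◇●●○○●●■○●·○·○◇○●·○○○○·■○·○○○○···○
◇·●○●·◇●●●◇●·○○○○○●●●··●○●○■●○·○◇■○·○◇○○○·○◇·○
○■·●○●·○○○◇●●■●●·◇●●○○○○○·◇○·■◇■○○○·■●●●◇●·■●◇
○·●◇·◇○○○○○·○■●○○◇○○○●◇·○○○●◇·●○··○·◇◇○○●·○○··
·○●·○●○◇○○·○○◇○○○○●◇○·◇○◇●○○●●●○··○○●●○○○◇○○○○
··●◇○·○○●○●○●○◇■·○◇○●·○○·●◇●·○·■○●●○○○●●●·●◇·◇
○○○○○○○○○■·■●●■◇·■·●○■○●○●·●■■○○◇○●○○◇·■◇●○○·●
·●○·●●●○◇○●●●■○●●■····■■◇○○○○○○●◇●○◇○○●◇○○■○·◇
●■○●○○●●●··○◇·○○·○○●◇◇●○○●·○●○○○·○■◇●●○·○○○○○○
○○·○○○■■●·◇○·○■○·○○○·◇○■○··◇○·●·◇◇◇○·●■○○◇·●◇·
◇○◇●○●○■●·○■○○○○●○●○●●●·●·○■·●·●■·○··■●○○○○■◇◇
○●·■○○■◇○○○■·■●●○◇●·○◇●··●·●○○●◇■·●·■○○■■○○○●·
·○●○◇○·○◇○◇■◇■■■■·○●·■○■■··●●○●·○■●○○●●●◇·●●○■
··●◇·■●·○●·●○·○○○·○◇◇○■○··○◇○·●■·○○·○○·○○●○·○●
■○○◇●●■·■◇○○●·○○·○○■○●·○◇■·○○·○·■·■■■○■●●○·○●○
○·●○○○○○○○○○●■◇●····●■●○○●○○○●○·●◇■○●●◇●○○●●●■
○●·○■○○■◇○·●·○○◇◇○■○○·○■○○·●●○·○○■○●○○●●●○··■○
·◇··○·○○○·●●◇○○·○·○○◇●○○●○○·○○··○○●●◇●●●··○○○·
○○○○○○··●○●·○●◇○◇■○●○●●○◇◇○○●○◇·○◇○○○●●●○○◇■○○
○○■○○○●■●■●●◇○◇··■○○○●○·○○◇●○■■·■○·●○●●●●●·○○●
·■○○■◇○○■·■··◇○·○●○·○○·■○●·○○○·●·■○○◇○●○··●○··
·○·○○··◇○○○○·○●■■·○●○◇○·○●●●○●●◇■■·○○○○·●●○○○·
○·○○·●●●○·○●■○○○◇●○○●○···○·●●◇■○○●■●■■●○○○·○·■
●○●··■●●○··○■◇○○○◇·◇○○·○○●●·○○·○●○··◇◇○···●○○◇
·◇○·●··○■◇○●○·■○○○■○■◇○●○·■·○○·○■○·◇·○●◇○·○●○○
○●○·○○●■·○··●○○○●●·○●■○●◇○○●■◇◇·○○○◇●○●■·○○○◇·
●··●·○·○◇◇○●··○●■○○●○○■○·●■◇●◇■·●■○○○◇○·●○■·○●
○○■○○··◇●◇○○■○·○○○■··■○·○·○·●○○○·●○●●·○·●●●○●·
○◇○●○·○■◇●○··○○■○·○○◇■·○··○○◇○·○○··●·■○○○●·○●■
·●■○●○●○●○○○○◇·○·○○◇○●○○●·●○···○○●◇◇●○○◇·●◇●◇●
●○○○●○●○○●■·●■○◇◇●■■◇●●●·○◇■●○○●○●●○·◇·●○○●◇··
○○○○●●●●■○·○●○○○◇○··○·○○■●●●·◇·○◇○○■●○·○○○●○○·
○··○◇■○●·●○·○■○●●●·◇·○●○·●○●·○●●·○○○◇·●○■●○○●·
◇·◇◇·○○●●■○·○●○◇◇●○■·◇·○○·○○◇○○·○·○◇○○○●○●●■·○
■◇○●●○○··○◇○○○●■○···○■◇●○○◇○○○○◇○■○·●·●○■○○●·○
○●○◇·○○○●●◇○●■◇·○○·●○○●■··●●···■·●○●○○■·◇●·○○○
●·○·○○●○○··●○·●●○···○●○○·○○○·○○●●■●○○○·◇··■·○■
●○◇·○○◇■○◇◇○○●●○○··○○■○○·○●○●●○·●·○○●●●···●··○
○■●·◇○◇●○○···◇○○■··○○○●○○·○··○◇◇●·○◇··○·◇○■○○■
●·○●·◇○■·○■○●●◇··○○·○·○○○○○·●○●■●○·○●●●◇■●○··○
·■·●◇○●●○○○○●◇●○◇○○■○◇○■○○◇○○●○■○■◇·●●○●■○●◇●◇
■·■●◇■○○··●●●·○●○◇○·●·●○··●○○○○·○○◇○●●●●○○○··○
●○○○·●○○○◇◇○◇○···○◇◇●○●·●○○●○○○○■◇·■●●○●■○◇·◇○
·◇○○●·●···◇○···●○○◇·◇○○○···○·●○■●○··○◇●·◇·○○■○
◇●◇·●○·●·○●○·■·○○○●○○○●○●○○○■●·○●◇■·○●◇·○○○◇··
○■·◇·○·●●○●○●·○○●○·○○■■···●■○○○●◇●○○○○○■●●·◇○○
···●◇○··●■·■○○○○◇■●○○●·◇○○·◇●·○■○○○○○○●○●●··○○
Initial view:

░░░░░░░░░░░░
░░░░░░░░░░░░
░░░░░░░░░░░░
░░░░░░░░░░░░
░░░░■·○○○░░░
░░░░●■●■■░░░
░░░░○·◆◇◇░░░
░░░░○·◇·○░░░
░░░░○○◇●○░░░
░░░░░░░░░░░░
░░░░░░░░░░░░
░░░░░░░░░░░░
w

░░░░░░░░░░░░
░░░░░░░░░░░░
░░░░░░░░░░░░
░░░░░░░░░░░░
░░░░■■·○○○░░
░░░░○●■●■■░░
░░░░●○◆·◇◇░░
░░░░■○·◇·○░░
░░░░○○○◇●○░░
░░░░░░░░░░░░
░░░░░░░░░░░░
░░░░░░░░░░░░

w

░░░░░░░░░░░░
░░░░░░░░░░░░
░░░░░░░░░░░░
░░░░░░░░░░░░
░░░░◇■■·○○○░
░░░░○○●■●■■░
░░░░○●◆··◇◇░
░░░░○■○·◇·○░
░░░░·○○○◇●○░
░░░░░░░░░░░░
░░░░░░░░░░░░
░░░░░░░░░░░░

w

░░░░░░░░░░░░
░░░░░░░░░░░░
░░░░░░░░░░░░
░░░░░░░░░░░░
░░░░●◇■■·○○○
░░░░■○○●■●■■
░░░░·○◆○··◇◇
░░░░·○■○·◇·○
░░░░◇·○○○◇●○
░░░░░░░░░░░░
░░░░░░░░░░░░
░░░░░░░░░░░░

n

░░░░░░░░░░░░
░░░░░░░░░░░░
░░░░░░░░░░░░
░░░░░░░░░░░░
░░░░·●·■○░░░
░░░░●◇■■·○○○
░░░░■○◆●■●■■
░░░░·○●○··◇◇
░░░░·○■○·◇·○
░░░░◇·○○○◇●○
░░░░░░░░░░░░
░░░░░░░░░░░░

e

░░░░░░░░░░░░
░░░░░░░░░░░░
░░░░░░░░░░░░
░░░░░░░░░░░░
░░░·●·■○○░░░
░░░●◇■■·○○○░
░░░■○○◆■●■■░
░░░·○●○··◇◇░
░░░·○■○·◇·○░
░░░◇·○○○◇●○░
░░░░░░░░░░░░
░░░░░░░░░░░░

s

░░░░░░░░░░░░
░░░░░░░░░░░░
░░░░░░░░░░░░
░░░·●·■○○░░░
░░░●◇■■·○○○░
░░░■○○●■●■■░
░░░·○●◆··◇◇░
░░░·○■○·◇·○░
░░░◇·○○○◇●○░
░░░░░░░░░░░░
░░░░░░░░░░░░
░░░░░░░░░░░░

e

░░░░░░░░░░░░
░░░░░░░░░░░░
░░░░░░░░░░░░
░░·●·■○○░░░░
░░●◇■■·○○○░░
░░■○○●■●■■░░
░░·○●○◆·◇◇░░
░░·○■○·◇·○░░
░░◇·○○○◇●○░░
░░░░░░░░░░░░
░░░░░░░░░░░░
░░░░░░░░░░░░

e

░░░░░░░░░░░░
░░░░░░░░░░░░
░░░░░░░░░░░░
░·●·■○○░░░░░
░●◇■■·○○○░░░
░■○○●■●■■░░░
░·○●○·◆◇◇░░░
░·○■○·◇·○░░░
░◇·○○○◇●○░░░
░░░░░░░░░░░░
░░░░░░░░░░░░
░░░░░░░░░░░░

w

░░░░░░░░░░░░
░░░░░░░░░░░░
░░░░░░░░░░░░
░░·●·■○○░░░░
░░●◇■■·○○○░░
░░■○○●■●■■░░
░░·○●○◆·◇◇░░
░░·○■○·◇·○░░
░░◇·○○○◇●○░░
░░░░░░░░░░░░
░░░░░░░░░░░░
░░░░░░░░░░░░

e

░░░░░░░░░░░░
░░░░░░░░░░░░
░░░░░░░░░░░░
░·●·■○○░░░░░
░●◇■■·○○○░░░
░■○○●■●■■░░░
░·○●○·◆◇◇░░░
░·○■○·◇·○░░░
░◇·○○○◇●○░░░
░░░░░░░░░░░░
░░░░░░░░░░░░
░░░░░░░░░░░░

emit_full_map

·●·■○○░░
●◇■■·○○○
■○○●■●■■
·○●○·◆◇◇
·○■○·◇·○
◇·○○○◇●○

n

░░░░░░░░░░░░
░░░░░░░░░░░░
░░░░░░░░░░░░
░░░░░░░░░░░░
░·●·■○○◇○░░░
░●◇■■·○○○░░░
░■○○●■◆■■░░░
░·○●○··◇◇░░░
░·○■○·◇·○░░░
░◇·○○○◇●○░░░
░░░░░░░░░░░░
░░░░░░░░░░░░

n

░░░░░░░░░░░░
░░░░░░░░░░░░
░░░░░░░░░░░░
░░░░░░░░░░░░
░░░░○·●○●░░░
░·●·■○○◇○░░░
░●◇■■·◆○○░░░
░■○○●■●■■░░░
░·○●○··◇◇░░░
░·○■○·◇·○░░░
░◇·○○○◇●○░░░
░░░░░░░░░░░░

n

░░░░░░░░░░░░
░░░░░░░░░░░░
░░░░░░░░░░░░
░░░░░░░░░░░░
░░░░◇○○○●░░░
░░░░○·●○●░░░
░·●·■○◆◇○░░░
░●◇■■·○○○░░░
░■○○●■●■■░░░
░·○●○··◇◇░░░
░·○■○·◇·○░░░
░◇·○○○◇●○░░░

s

░░░░░░░░░░░░
░░░░░░░░░░░░
░░░░░░░░░░░░
░░░░◇○○○●░░░
░░░░○·●○●░░░
░·●·■○○◇○░░░
░●◇■■·◆○○░░░
░■○○●■●■■░░░
░·○●○··◇◇░░░
░·○■○·◇·○░░░
░◇·○○○◇●○░░░
░░░░░░░░░░░░

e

░░░░░░░░░░░░
░░░░░░░░░░░░
░░░░░░░░░░░░
░░░◇○○○●░░░░
░░░○·●○●●░░░
·●·■○○◇○●░░░
●◇■■·○◆○○░░░
■○○●■●■■●░░░
·○●○··◇◇○░░░
·○■○·◇·○░░░░
◇·○○○◇●○░░░░
░░░░░░░░░░░░

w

░░░░░░░░░░░░
░░░░░░░░░░░░
░░░░░░░░░░░░
░░░░◇○○○●░░░
░░░░○·●○●●░░
░·●·■○○◇○●░░
░●◇■■·◆○○○░░
░■○○●■●■■●░░
░·○●○··◇◇○░░
░·○■○·◇·○░░░
░◇·○○○◇●○░░░
░░░░░░░░░░░░

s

░░░░░░░░░░░░
░░░░░░░░░░░░
░░░░◇○○○●░░░
░░░░○·●○●●░░
░·●·■○○◇○●░░
░●◇■■·○○○○░░
░■○○●■◆■■●░░
░·○●○··◇◇○░░
░·○■○·◇·○░░░
░◇·○○○◇●○░░░
░░░░░░░░░░░░
░░░░░░░░░░░░

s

░░░░░░░░░░░░
░░░░◇○○○●░░░
░░░░○·●○●●░░
░·●·■○○◇○●░░
░●◇■■·○○○○░░
░■○○●■●■■●░░
░·○●○·◆◇◇○░░
░·○■○·◇·○░░░
░◇·○○○◇●○░░░
░░░░░░░░░░░░
░░░░░░░░░░░░
░░░░░░░░░░░░

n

░░░░░░░░░░░░
░░░░░░░░░░░░
░░░░◇○○○●░░░
░░░░○·●○●●░░
░·●·■○○◇○●░░
░●◇■■·○○○○░░
░■○○●■◆■■●░░
░·○●○··◇◇○░░
░·○■○·◇·○░░░
░◇·○○○◇●○░░░
░░░░░░░░░░░░
░░░░░░░░░░░░

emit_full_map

░░░◇○○○●░
░░░○·●○●●
·●·■○○◇○●
●◇■■·○○○○
■○○●■◆■■●
·○●○··◇◇○
·○■○·◇·○░
◇·○○○◇●○░
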